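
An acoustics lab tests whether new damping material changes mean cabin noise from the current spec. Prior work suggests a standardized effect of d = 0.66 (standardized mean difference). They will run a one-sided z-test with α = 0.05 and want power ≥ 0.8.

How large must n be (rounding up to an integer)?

n = 15

For power 0.8 need Φ(δ − z_{0.05}) = 0.8, so δ = z_{0.05} + z_{0.20} = 1.645 + 0.842 = 2.486.
δ = d·√n ⇒ n = (δ/d)² = (2.486 / 0.66)² = 14.19.
Rounding up, n = 15.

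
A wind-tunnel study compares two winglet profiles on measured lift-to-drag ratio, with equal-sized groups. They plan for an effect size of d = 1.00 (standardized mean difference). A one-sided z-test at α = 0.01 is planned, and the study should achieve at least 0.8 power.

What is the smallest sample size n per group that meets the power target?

For power 0.8 need Φ(δ − z_{0.01}) = 0.8, so δ = z_{0.01} + z_{0.20} = 2.326 + 0.842 = 3.168.
δ = d·√(n/2) ⇒ n = 2(δ/d)² = 2 × (3.168 / 1.00)² = 20.07.
Round up to the next whole unit.

n = 21 per group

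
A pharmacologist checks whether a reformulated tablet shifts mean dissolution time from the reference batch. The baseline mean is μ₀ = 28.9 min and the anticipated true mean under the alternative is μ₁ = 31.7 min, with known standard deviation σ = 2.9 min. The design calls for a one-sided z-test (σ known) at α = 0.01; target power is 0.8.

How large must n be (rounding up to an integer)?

Standardized effect: d = |μ₁ − μ₀| / σ = |31.7 − 28.9| / 2.9 = 0.9655
Set Φ(δ − 2.326) = 0.8; then δ − 2.326 = Φ⁻¹(0.8) = 0.842, giving δ = 3.168.
δ = d·√n ⇒ n = (δ/d)² = (3.168 / 0.9655)² = 10.77.
Rounding up, n = 11.

n = 11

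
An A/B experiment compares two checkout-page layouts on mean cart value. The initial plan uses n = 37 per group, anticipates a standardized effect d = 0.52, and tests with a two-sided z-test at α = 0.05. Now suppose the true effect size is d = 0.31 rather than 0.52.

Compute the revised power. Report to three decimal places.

Power ≈ 0.266

With d = 0.31: δ = d·√(n/2) = 0.31 × √(37/2) = 1.3334. Critical value z_{0.025} = 1.960.
Revised power = Φ(δ − 1.960) + Φ(−δ − 1.960) = Φ(-0.627) + Φ(-3.293) = 0.2655 + 0.0005 = 0.2660.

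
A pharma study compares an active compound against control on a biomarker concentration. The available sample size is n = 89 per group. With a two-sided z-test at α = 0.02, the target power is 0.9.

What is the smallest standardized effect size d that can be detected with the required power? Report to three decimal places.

Required noncentrality: δ = z_{0.01} + z_{0.10} = 2.326 + 1.282 = 3.608.
(The second rejection-region term Φ(−δ − z_{α/2}) is negligible and dropped.)
δ = d·√(n/2) ⇒ d = δ/√(n/2) = 3.608/√(89/2) = 0.5408.

d ≈ 0.541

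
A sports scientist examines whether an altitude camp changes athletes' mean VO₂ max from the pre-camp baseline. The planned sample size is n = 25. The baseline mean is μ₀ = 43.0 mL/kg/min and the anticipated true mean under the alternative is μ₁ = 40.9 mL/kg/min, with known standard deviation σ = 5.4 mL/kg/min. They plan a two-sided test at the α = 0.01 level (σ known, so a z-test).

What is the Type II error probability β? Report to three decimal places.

β ≈ 0.736

Standardized effect: d = |μ₁ − μ₀| / σ = |40.9 − 43.0| / 5.4 = 0.3889
Noncentrality parameter: δ = d·√n = 0.3889 × √25 = 1.9444
Two-sided α = 0.01 → critical value z_{0.005} = 2.576.
Power = Φ(δ − 2.576) + Φ(−δ − 2.576) = Φ(-0.631) + Φ(-4.520) = 0.2639 + 0.0000 = 0.2639.
Type II error: β = 1 − power = 1 − 0.2639 = 0.7361.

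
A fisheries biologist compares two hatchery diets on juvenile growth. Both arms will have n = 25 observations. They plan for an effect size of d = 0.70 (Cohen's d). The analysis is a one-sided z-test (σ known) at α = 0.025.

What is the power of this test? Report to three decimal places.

Noncentrality parameter: δ = d·√(n/2) = 0.70 × √(25/2) = 2.4749
One-sided α = 0.025 → critical value z_{0.025} = 1.960.
Power = Φ(δ − 1.960) = Φ(0.515) = 0.6967.

Power ≈ 0.697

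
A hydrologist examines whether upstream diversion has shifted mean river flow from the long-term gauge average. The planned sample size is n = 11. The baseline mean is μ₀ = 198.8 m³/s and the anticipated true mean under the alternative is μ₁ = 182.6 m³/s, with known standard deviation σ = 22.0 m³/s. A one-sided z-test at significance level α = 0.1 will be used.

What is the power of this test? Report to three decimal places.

Power ≈ 0.877

Standardized effect: d = |μ₁ − μ₀| / σ = |182.6 − 198.8| / 22.0 = 0.7364
Noncentrality parameter: δ = d·√n = 0.7364 × √11 = 2.4422
One-sided α = 0.1 → critical value z_{0.1} = 1.282.
Power = Φ(δ − 1.282) = Φ(1.161) = 0.8771.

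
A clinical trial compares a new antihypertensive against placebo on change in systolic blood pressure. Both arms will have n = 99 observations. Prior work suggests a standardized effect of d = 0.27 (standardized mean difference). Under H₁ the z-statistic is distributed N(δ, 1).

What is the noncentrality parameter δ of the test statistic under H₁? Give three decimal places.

δ ≈ 1.900

The noncentrality parameter scales effect size by the design's sample-size factor: δ = d·√(n/2) = 0.27 × √(99/2) = 1.8996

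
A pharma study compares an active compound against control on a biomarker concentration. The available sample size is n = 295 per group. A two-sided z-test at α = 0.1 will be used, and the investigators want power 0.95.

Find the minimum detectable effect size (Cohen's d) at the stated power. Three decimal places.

Required noncentrality: δ = z_{0.05} + z_{0.05} = 1.645 + 1.645 = 3.290.
(The second rejection-region term Φ(−δ − z_{α/2}) is negligible and dropped.)
δ = d·√(n/2) ⇒ d = δ/√(n/2) = 3.290/√(295/2) = 0.2709.

d ≈ 0.271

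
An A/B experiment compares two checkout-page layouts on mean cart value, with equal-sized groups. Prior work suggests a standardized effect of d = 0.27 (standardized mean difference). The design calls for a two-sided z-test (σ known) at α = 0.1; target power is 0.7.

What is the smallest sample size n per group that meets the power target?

n = 130 per group

For power 0.7 need Φ(δ − z_{0.05}) = 0.7, so δ = z_{0.05} + z_{0.30} = 1.645 + 0.524 = 2.169.
(For δ > 0 the lower-tail rejection region contributes negligibly to power, so the one-term inversion is standard.)
δ = d·√(n/2) ⇒ n = 2(δ/d)² = 2 × (2.169 / 0.27)² = 129.10.
Round up to the next whole unit.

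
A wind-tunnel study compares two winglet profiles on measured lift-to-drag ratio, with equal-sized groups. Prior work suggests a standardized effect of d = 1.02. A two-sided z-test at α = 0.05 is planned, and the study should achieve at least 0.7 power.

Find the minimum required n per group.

Set Φ(δ − 1.960) = 0.7; then δ − 1.960 = Φ⁻¹(0.7) = 0.524, giving δ = 2.484.
(Ignoring the negligible lower-tail rejection probability gives the usual closed-form inversion.)
δ = d·√(n/2) ⇒ n = 2(δ/d)² = 2 × (2.484 / 1.02)² = 11.86.
Round up to the next whole unit.

n = 12 per group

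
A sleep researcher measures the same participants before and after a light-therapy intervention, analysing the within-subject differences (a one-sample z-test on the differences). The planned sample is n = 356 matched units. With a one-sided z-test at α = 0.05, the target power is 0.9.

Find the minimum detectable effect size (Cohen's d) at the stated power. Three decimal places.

Need Φ(δ − 1.645) = 0.9, so δ = 1.645 + 1.282 = 2.926.
δ = d·√n ⇒ d = δ/√n = 2.926/√356 = 0.1551.

d ≈ 0.155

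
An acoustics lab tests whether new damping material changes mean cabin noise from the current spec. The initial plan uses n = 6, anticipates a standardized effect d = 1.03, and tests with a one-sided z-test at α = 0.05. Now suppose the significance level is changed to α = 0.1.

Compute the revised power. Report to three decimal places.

Power ≈ 0.893

δ = d·√n = 1.03 × √6 = 2.5230 (unchanged). New critical value: z_{0.1} = 1.282.
Revised power = Φ(δ − 1.282) = Φ(1.241) = 0.8928.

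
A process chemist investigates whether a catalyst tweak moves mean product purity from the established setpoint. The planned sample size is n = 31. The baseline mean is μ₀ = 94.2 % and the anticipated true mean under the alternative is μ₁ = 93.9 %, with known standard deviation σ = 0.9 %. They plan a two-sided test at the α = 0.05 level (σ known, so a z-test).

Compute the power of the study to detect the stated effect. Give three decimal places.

Power ≈ 0.459

Standardized effect: d = |μ₁ − μ₀| / σ = |93.9 − 94.2| / 0.9 = 0.3333
Noncentrality parameter: δ = d·√n = 0.3333 × √31 = 1.8559
Critical value for a two-sided test at α = 0.05: z_{α/2} = 1.960.
Power = Φ(δ − 1.960) + Φ(−δ − 1.960) = Φ(-0.104) + Φ(-3.816) = 0.4586 + 0.0001 = 0.4586.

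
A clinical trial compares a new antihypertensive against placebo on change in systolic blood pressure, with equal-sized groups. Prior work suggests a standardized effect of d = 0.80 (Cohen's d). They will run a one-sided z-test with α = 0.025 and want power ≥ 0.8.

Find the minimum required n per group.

Set Φ(δ − 1.960) = 0.8; then δ − 1.960 = Φ⁻¹(0.8) = 0.842, giving δ = 2.802.
δ = d·√(n/2) ⇒ n = 2(δ/d)² = 2 × (2.802 / 0.80)² = 24.53.
Rounding up, n = 25 per group.

n = 25 per group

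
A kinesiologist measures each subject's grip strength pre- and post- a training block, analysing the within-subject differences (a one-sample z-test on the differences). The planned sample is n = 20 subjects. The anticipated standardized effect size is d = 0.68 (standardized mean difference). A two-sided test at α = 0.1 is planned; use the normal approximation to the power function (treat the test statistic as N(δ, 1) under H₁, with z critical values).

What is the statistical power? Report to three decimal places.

Noncentrality parameter: δ = d·√n = 0.68 × √20 = 3.0411
Critical value for a two-sided test at α = 0.1: z_{α/2} = 1.645.
Power = Φ(δ − 1.645) + Φ(−δ − 1.645) = Φ(1.396) + Φ(-4.686) = 0.9187 + 0.0000 = 0.9187.

Power ≈ 0.919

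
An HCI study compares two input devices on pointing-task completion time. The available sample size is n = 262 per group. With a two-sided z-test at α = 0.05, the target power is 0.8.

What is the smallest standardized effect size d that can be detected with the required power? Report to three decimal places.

Required noncentrality: δ = z_{0.025} + z_{0.20} = 1.960 + 0.842 = 2.802.
(Lower-tail contribution to power is negligible for δ > 0.)
δ = d·√(n/2) ⇒ d = δ/√(n/2) = 2.802/√(262/2) = 0.2448.

d ≈ 0.245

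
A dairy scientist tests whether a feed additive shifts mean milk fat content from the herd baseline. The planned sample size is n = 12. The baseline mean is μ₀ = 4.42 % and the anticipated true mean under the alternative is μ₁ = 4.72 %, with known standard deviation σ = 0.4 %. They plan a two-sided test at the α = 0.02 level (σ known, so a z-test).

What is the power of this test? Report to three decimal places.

Power ≈ 0.607

Standardized effect: d = |μ₁ − μ₀| / σ = |4.72 − 4.42| / 0.4 = 0.7500
Noncentrality parameter: λ = d·√n = 0.7500 × √12 = 2.5981
Critical value for a two-sided test at α = 0.02: z_{α/2} = 2.326.
Power = Φ(λ − 2.326) + Φ(−λ − 2.326) = Φ(0.272) + Φ(-4.924) = 0.6071 + 0.0000 = 0.6071.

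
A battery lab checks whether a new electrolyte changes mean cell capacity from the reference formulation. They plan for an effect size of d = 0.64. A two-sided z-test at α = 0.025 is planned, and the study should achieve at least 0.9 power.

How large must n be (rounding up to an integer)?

For power 0.9 need Φ(δ − z_{0.0125}) = 0.9, so δ = z_{0.0125} + z_{0.10} = 2.241 + 1.282 = 3.523.
(The Φ(−δ − z_{α/2}) term is vanishingly small for δ > 0 and is dropped in the standard sample-size formula.)
δ = d·√n ⇒ n = (δ/d)² = (3.523 / 0.64)² = 30.30.
Rounding up, n = 31.

n = 31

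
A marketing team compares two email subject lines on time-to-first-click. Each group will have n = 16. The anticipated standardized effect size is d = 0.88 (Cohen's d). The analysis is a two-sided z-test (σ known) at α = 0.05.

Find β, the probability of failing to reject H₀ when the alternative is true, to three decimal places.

Noncentrality parameter: δ = d·√(n/2) = 0.88 × √(16/2) = 2.4890
Two-sided α = 0.05 → critical value z_{0.025} = 1.960.
Power = Φ(δ − 1.960) + Φ(−δ − 1.960) = Φ(0.529) + Φ(-4.449) = 0.7016 + 0.0000 = 0.7016.
Type II error: β = 1 − power = 1 − 0.7016 = 0.2984.

β ≈ 0.298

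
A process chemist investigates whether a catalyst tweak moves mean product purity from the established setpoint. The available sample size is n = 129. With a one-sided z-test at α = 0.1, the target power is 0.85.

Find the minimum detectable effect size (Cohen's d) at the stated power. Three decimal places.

d ≈ 0.204

Required noncentrality: δ = z_{0.1} + z_{0.15} = 1.282 + 1.036 = 2.318.
δ = d·√n ⇒ d = δ/√n = 2.318/√129 = 0.2041.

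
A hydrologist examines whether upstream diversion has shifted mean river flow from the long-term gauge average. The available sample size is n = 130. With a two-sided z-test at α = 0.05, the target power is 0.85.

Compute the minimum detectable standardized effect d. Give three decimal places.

Required noncentrality: δ = z_{0.025} + z_{0.15} = 1.960 + 1.036 = 2.996.
(Lower-tail contribution to power is negligible for δ > 0.)
δ = d·√n ⇒ d = δ/√n = 2.996/√130 = 0.2628.

d ≈ 0.263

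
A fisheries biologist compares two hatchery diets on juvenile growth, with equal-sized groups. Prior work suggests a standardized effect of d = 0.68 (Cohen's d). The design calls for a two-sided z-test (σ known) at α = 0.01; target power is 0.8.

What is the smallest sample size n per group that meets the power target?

Set Φ(δ − 2.576) = 0.8; then δ − 2.576 = Φ⁻¹(0.8) = 0.842, giving δ = 3.417.
(The Φ(−δ − z_{α/2}) term is vanishingly small for δ > 0 and is dropped in the standard sample-size formula.)
δ = d·√(n/2) ⇒ n = 2(δ/d)² = 2 × (3.417 / 0.68)² = 50.51.
Rounding up, n = 51 per group.

n = 51 per group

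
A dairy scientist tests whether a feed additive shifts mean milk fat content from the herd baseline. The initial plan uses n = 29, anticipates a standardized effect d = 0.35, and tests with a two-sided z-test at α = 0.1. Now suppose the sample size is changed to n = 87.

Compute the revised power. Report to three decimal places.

With n = 87: δ = d·√n = 0.35 × √87 = 3.2646. Critical value z_{0.05} = 1.645.
Revised power = Φ(δ − 1.645) + Φ(−δ − 1.645) = Φ(1.620) + Φ(-4.909) = 0.9474 + 0.0000 = 0.9474.

Power ≈ 0.947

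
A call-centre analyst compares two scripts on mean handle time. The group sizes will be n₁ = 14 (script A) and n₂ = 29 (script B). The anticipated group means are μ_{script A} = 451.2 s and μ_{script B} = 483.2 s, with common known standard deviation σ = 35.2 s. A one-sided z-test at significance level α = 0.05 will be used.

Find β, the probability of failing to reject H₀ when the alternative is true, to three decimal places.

Standardized effect: d = |μ_{script A} − μ_{script B}| / σ = |451.2 − 483.2| / 35.2 = 0.9091
Noncentrality parameter: δ = d / √(1/n₁ + 1/n₂) = 0.9091 / √(1/14 + 1/29) = 2.7934
Critical value for a one-sided test at α = 0.05: z_α = 1.645.
Power = P(Z > 1.645 − δ) = Φ(1.149) = 0.8746.
Type II error: β = 1 − power = 1 − 0.8746 = 0.1254.

β ≈ 0.125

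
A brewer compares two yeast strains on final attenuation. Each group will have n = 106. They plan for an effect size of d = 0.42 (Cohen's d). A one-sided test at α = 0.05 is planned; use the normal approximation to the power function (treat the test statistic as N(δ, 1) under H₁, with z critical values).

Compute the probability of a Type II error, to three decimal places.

β ≈ 0.079

Noncentrality parameter: λ = d·√(n/2) = 0.42 × √(106/2) = 3.0576
Critical value for a one-sided test at α = 0.05: z_α = 1.645.
Power = P(Z > 1.645 − λ) = Φ(1.413) = 0.9211.
Type II error: β = 1 − power = 1 − 0.9211 = 0.0789.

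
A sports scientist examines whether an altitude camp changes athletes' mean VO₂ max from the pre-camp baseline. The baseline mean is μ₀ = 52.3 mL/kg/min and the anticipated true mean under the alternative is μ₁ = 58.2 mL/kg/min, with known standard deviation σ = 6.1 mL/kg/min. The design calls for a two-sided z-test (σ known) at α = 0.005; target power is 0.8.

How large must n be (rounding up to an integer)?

n = 15

Standardized effect: d = |μ₁ − μ₀| / σ = |58.2 − 52.3| / 6.1 = 0.9672
For power 0.8 need Φ(δ − z_{0.0025}) = 0.8, so δ = z_{0.0025} + z_{0.20} = 2.807 + 0.842 = 3.649.
(For δ > 0 the lower-tail rejection region contributes negligibly to power, so the one-term inversion is standard.)
δ = d·√n ⇒ n = (δ/d)² = (3.649 / 0.9672)² = 14.23.
Round up to the next whole unit.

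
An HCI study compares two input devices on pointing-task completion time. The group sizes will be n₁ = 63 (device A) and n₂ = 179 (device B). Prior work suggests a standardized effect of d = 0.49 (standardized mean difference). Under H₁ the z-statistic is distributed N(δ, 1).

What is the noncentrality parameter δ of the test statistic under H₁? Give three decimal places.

The noncentrality parameter scales effect size by the design's sample-size factor: δ = d / √(1/n₁ + 1/n₂) = 0.49 / √(1/63 + 1/179) = 3.3449

δ ≈ 3.345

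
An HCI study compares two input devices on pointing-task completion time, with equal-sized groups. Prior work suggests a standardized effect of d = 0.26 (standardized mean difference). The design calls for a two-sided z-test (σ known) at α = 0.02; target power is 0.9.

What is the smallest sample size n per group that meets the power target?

n = 386 per group

Set Φ(δ − 2.326) = 0.9; then δ − 2.326 = Φ⁻¹(0.9) = 1.282, giving δ = 3.608.
(Ignoring the negligible lower-tail rejection probability gives the usual closed-form inversion.)
δ = d·√(n/2) ⇒ n = 2(δ/d)² = 2 × (3.608 / 0.26)² = 385.12.
Round up to the next whole unit.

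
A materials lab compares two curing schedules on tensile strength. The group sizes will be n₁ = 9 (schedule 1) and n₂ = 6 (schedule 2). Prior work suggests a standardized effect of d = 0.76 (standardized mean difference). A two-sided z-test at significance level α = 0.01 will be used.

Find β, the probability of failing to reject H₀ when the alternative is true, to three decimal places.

Noncentrality parameter: λ = d / √(1/n₁ + 1/n₂) = 0.76 / √(1/9 + 1/6) = 1.4420
Two-sided α = 0.01 → critical value z_{0.005} = 2.576.
Power = Φ(λ − 2.576) + Φ(−λ − 2.576) = Φ(-1.134) + Φ(-4.018) = 0.1284 + 0.0000 = 0.1285.
Type II error: β = 1 − power = 1 − 0.1285 = 0.8715.

β ≈ 0.872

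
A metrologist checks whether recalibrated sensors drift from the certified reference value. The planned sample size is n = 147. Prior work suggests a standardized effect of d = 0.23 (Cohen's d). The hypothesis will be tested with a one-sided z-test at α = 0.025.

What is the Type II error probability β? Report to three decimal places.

β ≈ 0.204

Noncentrality parameter: δ = d·√n = 0.23 × √147 = 2.7886
One-sided α = 0.025 → critical value z_{0.025} = 1.960.
Power = Φ(δ − 1.960) = Φ(0.829) = 0.7963.
Type II error: β = 1 − power = 1 − 0.7963 = 0.2037.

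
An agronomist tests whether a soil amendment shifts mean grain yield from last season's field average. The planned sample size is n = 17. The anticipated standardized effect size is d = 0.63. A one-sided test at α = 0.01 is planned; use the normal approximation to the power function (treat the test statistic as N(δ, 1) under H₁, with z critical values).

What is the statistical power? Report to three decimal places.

Power ≈ 0.607

Noncentrality parameter: δ = d·√n = 0.63 × √17 = 2.5976
One-sided α = 0.01 → critical value z_{0.01} = 2.326.
Power = P(Z > 2.326 − δ) = Φ(0.271) = 0.6069.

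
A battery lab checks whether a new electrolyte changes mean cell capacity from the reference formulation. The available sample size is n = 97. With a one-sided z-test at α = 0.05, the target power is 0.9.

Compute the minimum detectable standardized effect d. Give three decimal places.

d ≈ 0.297

Required noncentrality: δ = z_{0.05} + z_{0.10} = 1.645 + 1.282 = 2.926.
δ = d·√n ⇒ d = δ/√n = 2.926/√97 = 0.2971.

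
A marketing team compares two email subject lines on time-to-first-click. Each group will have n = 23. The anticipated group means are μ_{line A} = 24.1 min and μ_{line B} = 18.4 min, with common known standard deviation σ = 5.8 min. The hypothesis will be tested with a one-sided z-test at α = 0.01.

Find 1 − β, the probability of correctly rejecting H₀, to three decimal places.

Power ≈ 0.843

Standardized effect: d = |μ_{line A} − μ_{line B}| / σ = |24.1 − 18.4| / 5.8 = 0.9828
Noncentrality parameter: δ = d·√(n/2) = 0.9828 × √(23/2) = 3.3327
One-sided α = 0.01 → critical value z_{0.01} = 2.326.
Power = P(Z > 2.326 − δ) = Φ(1.006) = 0.8429.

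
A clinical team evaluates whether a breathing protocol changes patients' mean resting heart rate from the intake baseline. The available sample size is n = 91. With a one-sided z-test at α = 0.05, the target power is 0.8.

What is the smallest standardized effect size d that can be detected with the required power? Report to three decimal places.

d ≈ 0.261

Need Φ(δ − 1.645) = 0.8, so δ = 1.645 + 0.842 = 2.486.
δ = d·√n ⇒ d = δ/√n = 2.486/√91 = 0.2607.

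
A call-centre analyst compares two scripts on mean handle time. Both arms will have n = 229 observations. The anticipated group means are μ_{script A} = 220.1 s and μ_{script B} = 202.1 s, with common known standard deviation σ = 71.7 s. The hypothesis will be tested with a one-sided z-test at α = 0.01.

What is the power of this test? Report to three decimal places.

Standardized effect: d = |μ_{script A} − μ_{script B}| / σ = |220.1 − 202.1| / 71.7 = 0.2510
Noncentrality parameter: δ = d·√(n/2) = 0.2510 × √(229/2) = 2.6863
One-sided α = 0.01 → critical value z_{0.01} = 2.326.
Power = Φ(δ − 2.326) = Φ(0.360) = 0.6406.

Power ≈ 0.641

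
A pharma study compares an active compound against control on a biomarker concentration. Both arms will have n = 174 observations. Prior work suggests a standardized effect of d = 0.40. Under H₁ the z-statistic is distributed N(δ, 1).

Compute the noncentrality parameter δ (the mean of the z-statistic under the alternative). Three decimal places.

δ ≈ 3.731

δ = d·√(n/2) = 0.40 × √(174/2) = 3.7310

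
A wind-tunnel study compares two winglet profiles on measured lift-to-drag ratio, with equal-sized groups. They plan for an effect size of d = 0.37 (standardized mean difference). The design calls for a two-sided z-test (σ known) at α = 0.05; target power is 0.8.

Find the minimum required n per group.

n = 115 per group

For power 0.8 need Φ(δ − z_{0.025}) = 0.8, so δ = z_{0.025} + z_{0.20} = 1.960 + 0.842 = 2.802.
(Ignoring the negligible lower-tail rejection probability gives the usual closed-form inversion.)
δ = d·√(n/2) ⇒ n = 2(δ/d)² = 2 × (2.802 / 0.37)² = 114.67.
Round up to the next whole unit.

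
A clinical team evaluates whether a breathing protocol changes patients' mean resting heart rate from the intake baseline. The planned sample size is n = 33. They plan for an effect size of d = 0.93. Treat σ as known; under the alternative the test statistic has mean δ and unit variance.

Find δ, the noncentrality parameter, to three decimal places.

δ ≈ 5.342

δ = d·√n = 0.93 × √33 = 5.3424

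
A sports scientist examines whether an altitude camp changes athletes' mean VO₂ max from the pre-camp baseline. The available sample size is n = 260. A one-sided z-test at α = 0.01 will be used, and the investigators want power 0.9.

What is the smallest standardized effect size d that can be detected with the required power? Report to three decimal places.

d ≈ 0.224

Need Φ(δ − 2.326) = 0.9, so δ = 2.326 + 1.282 = 3.608.
δ = d·√n ⇒ d = δ/√n = 3.608/√260 = 0.2238.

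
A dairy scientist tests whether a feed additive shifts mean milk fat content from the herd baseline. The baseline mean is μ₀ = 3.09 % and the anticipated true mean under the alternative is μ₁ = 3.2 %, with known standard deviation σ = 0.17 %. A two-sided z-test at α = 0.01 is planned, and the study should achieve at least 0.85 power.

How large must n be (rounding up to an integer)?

n = 32

Standardized effect: d = |μ₁ − μ₀| / σ = |3.2 − 3.09| / 0.17 = 0.6471
Set Φ(δ − 2.576) = 0.85; then δ − 2.576 = Φ⁻¹(0.85) = 1.036, giving δ = 3.612.
(The Φ(−δ − z_{α/2}) term is vanishingly small for δ > 0 and is dropped in the standard sample-size formula.)
δ = d·√n ⇒ n = (δ/d)² = (3.612 / 0.6471)² = 31.17.
Rounding up, n = 32.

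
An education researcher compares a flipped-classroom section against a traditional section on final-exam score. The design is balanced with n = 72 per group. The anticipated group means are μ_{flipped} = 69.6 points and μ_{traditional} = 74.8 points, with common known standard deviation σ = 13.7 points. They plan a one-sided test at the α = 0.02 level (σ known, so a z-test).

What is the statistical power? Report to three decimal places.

Power ≈ 0.588

Standardized effect: d = |μ_{flipped} − μ_{traditional}| / σ = |69.6 − 74.8| / 13.7 = 0.3796
Noncentrality parameter: δ = d·√(n/2) = 0.3796 × √(72/2) = 2.2774
Critical value for a one-sided test at α = 0.02: z_α = 2.054.
Power = P(Z > 2.054 − δ) = Φ(0.224) = 0.5885.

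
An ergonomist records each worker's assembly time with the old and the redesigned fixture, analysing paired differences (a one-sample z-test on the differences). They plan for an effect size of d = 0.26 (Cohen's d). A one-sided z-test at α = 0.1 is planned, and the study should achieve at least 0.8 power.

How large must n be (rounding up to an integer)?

n = 67

For power 0.8 need Φ(δ − z_{0.1}) = 0.8, so δ = z_{0.1} + z_{0.20} = 1.282 + 0.842 = 2.123.
δ = d·√n ⇒ n = (δ/d)² = (2.123 / 0.26)² = 66.68.
Round up to the next whole unit.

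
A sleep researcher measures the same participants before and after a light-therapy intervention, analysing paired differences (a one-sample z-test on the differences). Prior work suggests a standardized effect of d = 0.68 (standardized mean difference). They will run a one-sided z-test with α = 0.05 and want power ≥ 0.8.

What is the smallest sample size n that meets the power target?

n = 14

Set Φ(δ − 1.645) = 0.8; then δ − 1.645 = Φ⁻¹(0.8) = 0.842, giving δ = 2.486.
δ = d·√n ⇒ n = (δ/d)² = (2.486 / 0.68)² = 13.37.
Rounding up, n = 14.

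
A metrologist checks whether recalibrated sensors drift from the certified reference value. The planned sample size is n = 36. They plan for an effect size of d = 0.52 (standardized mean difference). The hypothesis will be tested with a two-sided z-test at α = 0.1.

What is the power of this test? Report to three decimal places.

Power ≈ 0.930

Noncentrality parameter: δ = d·√n = 0.52 × √36 = 3.1200
Two-sided α = 0.1 → critical value z_{0.05} = 1.645.
Power = Φ(δ − 1.645) + Φ(−δ − 1.645) = Φ(1.475) + Φ(-4.765) = 0.9299 + 0.0000 = 0.9299.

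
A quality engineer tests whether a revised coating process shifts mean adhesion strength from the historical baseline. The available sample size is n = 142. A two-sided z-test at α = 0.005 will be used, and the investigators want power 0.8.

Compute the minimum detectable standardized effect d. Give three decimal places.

d ≈ 0.306

Required noncentrality: δ = z_{0.0025} + z_{0.20} = 2.807 + 0.842 = 3.649.
(The second rejection-region term Φ(−δ − z_{α/2}) is negligible and dropped.)
δ = d·√n ⇒ d = δ/√n = 3.649/√142 = 0.3062.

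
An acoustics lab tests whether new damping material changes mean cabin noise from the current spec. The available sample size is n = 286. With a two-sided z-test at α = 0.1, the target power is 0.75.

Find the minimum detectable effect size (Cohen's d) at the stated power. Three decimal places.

Required noncentrality: δ = z_{0.05} + z_{0.25} = 1.645 + 0.674 = 2.319.
(The second rejection-region term Φ(−δ − z_{α/2}) is negligible and dropped.)
δ = d·√n ⇒ d = δ/√n = 2.319/√286 = 0.1371.

d ≈ 0.137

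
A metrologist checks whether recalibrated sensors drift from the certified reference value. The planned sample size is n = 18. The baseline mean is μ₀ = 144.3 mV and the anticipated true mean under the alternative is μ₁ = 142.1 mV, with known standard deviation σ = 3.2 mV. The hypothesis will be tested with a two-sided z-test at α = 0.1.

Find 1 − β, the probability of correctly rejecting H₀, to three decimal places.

Power ≈ 0.898

Standardized effect: d = |μ₁ − μ₀| / σ = |142.1 − 144.3| / 3.2 = 0.6875
Noncentrality parameter: δ = d·√n = 0.6875 × √18 = 2.9168
Critical value for a two-sided test at α = 0.1: z_{α/2} = 1.645.
Power = Φ(δ − 1.645) + Φ(−δ − 1.645) = Φ(1.272) + Φ(-4.562) = 0.8983 + 0.0000 = 0.8983.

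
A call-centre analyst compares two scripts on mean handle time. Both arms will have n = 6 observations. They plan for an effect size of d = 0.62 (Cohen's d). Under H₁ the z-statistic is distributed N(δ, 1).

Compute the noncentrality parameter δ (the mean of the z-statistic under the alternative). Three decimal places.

δ ≈ 1.074

δ = d·√(n/2) = 0.62 × √(6/2) = 1.0739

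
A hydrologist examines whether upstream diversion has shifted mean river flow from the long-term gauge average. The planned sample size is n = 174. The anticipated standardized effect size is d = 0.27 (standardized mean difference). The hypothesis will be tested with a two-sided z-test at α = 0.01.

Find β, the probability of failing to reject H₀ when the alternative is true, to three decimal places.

β ≈ 0.162

Noncentrality parameter: δ = d·√n = 0.27 × √174 = 3.5615
Two-sided α = 0.01 → critical value z_{0.005} = 2.576.
Power = Φ(δ − 2.576) + Φ(−δ − 2.576) = Φ(0.986) + Φ(-6.137) = 0.8379 + 0.0000 = 0.8379.
Type II error: β = 1 − power = 1 − 0.8379 = 0.1621.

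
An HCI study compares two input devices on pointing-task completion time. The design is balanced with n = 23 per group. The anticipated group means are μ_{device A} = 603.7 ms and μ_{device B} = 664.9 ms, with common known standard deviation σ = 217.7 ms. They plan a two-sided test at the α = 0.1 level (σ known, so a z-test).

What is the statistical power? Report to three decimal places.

Standardized effect: d = |μ_{device A} − μ_{device B}| / σ = |603.7 − 664.9| / 217.7 = 0.2811
Noncentrality parameter: δ = d·√(n/2) = 0.2811 × √(23/2) = 0.9533
Critical value for a two-sided test at α = 0.1: z_{α/2} = 1.645.
Power = Φ(δ − 1.645) + Φ(−δ − 1.645) = Φ(-0.692) + Φ(-2.598) = 0.2446 + 0.0047 = 0.2493.

Power ≈ 0.249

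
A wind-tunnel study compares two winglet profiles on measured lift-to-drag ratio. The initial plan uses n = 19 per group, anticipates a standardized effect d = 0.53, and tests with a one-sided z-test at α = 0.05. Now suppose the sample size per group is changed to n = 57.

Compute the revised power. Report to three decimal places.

Power ≈ 0.882

With n = 57 per group: δ = d·√(n/2) = 0.53 × √(57/2) = 2.8294. Critical value z_{0.05} = 1.645.
Revised power = Φ(δ − 1.645) = Φ(1.185) = 0.8819.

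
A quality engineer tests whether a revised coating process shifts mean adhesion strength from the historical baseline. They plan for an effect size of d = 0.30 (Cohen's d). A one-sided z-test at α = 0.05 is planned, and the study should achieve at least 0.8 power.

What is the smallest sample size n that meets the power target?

n = 69

Set Φ(δ − 1.645) = 0.8; then δ − 1.645 = Φ⁻¹(0.8) = 0.842, giving δ = 2.486.
δ = d·√n ⇒ n = (δ/d)² = (2.486 / 0.30)² = 68.70.
Rounding up, n = 69.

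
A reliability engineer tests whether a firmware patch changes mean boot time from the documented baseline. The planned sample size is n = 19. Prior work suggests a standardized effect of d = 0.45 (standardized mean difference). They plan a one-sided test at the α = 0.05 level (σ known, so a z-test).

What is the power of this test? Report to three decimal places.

Noncentrality parameter: δ = d·√n = 0.45 × √19 = 1.9615
Critical value for a one-sided test at α = 0.05: z_α = 1.645.
Power = P(Z > 1.645 − δ) = Φ(0.317) = 0.6242.

Power ≈ 0.624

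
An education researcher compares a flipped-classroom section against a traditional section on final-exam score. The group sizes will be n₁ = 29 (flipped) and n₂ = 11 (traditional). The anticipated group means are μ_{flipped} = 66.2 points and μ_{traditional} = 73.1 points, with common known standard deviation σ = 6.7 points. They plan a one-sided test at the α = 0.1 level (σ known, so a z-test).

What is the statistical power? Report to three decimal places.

Power ≈ 0.948

Standardized effect: d = |μ_{flipped} − μ_{traditional}| / σ = |66.2 − 73.1| / 6.7 = 1.0299
Noncentrality parameter: δ = d / √(1/n₁ + 1/n₂) = 1.0299 / √(1/29 + 1/11) = 2.9083
One-sided α = 0.1 → critical value z_{0.1} = 1.282.
Power = P(Z > 1.282 − δ) = Φ(1.627) = 0.9481.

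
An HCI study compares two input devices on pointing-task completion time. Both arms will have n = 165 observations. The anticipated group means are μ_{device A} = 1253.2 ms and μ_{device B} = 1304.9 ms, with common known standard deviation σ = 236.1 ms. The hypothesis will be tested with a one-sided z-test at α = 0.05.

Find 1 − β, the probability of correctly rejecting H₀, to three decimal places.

Standardized effect: d = |μ_{device A} − μ_{device B}| / σ = |1253.2 − 1304.9| / 236.1 = 0.2190
Noncentrality parameter: δ = d·√(n/2) = 0.2190 × √(165/2) = 1.9889
Critical value for a one-sided test at α = 0.05: z_α = 1.645.
Power = Φ(δ − 1.645) = Φ(0.344) = 0.6346.

Power ≈ 0.635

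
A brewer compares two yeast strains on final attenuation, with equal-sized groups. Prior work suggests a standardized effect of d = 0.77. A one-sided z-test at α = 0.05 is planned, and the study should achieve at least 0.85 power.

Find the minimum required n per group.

For power 0.85 need Φ(δ − z_{0.05}) = 0.85, so δ = z_{0.05} + z_{0.15} = 1.645 + 1.036 = 2.681.
δ = d·√(n/2) ⇒ n = 2(δ/d)² = 2 × (2.681 / 0.77)² = 24.25.
Round up to the next whole unit.

n = 25 per group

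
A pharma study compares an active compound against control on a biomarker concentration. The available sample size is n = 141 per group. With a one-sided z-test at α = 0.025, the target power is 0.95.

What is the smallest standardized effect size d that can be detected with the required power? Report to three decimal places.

d ≈ 0.429

Need Φ(δ − 1.960) = 0.95, so δ = 1.960 + 1.645 = 3.605.
δ = d·√(n/2) ⇒ d = δ/√(n/2) = 3.605/√(141/2) = 0.4293.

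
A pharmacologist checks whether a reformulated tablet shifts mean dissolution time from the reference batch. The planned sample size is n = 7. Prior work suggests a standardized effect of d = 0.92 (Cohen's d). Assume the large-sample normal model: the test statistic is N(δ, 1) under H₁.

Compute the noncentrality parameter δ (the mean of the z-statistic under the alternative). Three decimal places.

δ ≈ 2.434

δ = d·√n = 0.92 × √7 = 2.4341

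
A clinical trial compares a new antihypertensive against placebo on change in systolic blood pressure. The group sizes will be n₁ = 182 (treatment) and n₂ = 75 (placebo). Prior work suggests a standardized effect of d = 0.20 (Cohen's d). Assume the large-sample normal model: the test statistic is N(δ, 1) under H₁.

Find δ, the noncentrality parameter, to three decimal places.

δ ≈ 1.458

δ = d / √(1/n₁ + 1/n₂) = 0.20 / √(1/182 + 1/75) = 1.4576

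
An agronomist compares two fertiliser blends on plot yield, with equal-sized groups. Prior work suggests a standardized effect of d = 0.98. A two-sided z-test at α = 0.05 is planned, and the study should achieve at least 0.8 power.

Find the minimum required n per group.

For power 0.8 need Φ(δ − z_{0.025}) = 0.8, so δ = z_{0.025} + z_{0.20} = 1.960 + 0.842 = 2.802.
(Ignoring the negligible lower-tail rejection probability gives the usual closed-form inversion.)
δ = d·√(n/2) ⇒ n = 2(δ/d)² = 2 × (2.802 / 0.98)² = 16.35.
Round up to the next whole unit.

n = 17 per group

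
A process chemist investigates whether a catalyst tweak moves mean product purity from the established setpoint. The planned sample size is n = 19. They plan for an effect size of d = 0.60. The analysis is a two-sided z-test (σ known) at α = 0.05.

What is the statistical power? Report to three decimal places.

Noncentrality parameter: δ = d·√n = 0.60 × √19 = 2.6153
Two-sided α = 0.05 → critical value z_{0.025} = 1.960.
Power = Φ(δ − 1.960) + Φ(−δ − 1.960) = Φ(0.655) + Φ(-4.575) = 0.7439 + 0.0000 = 0.7439.

Power ≈ 0.744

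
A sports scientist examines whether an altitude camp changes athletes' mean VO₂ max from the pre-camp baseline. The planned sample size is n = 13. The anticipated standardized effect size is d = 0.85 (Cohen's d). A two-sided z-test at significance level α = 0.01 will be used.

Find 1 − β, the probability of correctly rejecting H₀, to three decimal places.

Noncentrality parameter: δ = d·√n = 0.85 × √13 = 3.0647
Two-sided α = 0.01 → critical value z_{0.005} = 2.576.
Power = Φ(δ − 2.576) + Φ(−δ − 2.576) = Φ(0.489) + Φ(-5.641) = 0.6875 + 0.0000 = 0.6875.

Power ≈ 0.688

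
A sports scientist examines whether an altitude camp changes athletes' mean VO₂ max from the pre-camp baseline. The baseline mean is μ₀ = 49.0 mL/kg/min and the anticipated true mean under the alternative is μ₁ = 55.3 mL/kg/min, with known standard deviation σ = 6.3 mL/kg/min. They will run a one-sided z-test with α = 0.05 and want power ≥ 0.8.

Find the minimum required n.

Standardized effect: d = |μ₁ − μ₀| / σ = |55.3 − 49.0| / 6.3 = 1.0000
Set Φ(δ − 1.645) = 0.8; then δ − 1.645 = Φ⁻¹(0.8) = 0.842, giving δ = 2.486.
δ = d·√n ⇒ n = (δ/d)² = (2.486 / 1.0000)² = 6.18.
Round up to the next whole unit.

n = 7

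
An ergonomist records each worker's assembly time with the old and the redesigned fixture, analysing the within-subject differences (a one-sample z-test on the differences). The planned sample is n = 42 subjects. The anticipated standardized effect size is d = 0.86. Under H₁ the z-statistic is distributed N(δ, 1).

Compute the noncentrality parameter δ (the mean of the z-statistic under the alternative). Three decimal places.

The noncentrality parameter scales effect size by the design's sample-size factor: δ = d·√n = 0.86 × √42 = 5.5734

δ ≈ 5.573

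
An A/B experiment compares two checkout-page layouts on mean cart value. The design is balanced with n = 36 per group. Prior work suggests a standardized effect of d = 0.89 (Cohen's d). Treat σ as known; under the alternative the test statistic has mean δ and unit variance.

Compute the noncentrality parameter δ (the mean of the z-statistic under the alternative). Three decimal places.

δ ≈ 3.776

δ = d·√(n/2) = 0.89 × √(36/2) = 3.7760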